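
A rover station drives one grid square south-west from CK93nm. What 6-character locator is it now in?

Longitude subsquare n = 13; −1 → 12 = m.
Latitude subsquare m = 12; −1 → 11 = l.

CK93ml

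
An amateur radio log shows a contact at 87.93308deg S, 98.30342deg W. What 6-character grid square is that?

EA02ub

Add 180° to longitude and 90° to latitude: 81.6966, 2.0669.
Field: 81.6966/20 → 4 → E, 2.0669/10 → 0 → A; chars EA.
Square: 1.6966/2 → 0, 2.0669/1 → 2; chars 02.
Subsquare: 1.6966/0.0833333 → 20 → u, 0.0669/0.0416667 → 1 → b; chars ub.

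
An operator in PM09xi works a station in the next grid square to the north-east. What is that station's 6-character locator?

Longitude subsquare x = 23; +1 → 24, wraps to 0 = a, carry into square.
Longitude square 0; +1 → 1.
Latitude subsquare i = 8; +1 → 9 = j.

PM19aj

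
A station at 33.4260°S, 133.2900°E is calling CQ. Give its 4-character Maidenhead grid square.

PF66

Add 180° to longitude and 90° to latitude: 313.29, 56.57.
Field (20°×10°, letters A–R): 313.29/20 → 15 → P, 56.57/10 → 5 → F; chars PF.
Square (2°×1°, digits 0–9): 13.29/2 → 6, 6.57/1 → 6; chars 66.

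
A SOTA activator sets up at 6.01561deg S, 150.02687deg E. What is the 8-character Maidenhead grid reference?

QI53ax36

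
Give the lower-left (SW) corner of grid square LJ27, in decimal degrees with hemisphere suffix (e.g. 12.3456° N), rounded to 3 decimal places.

7.000° N, 44.000° E

Field L=11, J=9: +11·20° lon, +9·10° lat → SW at lon 40°, lat 0°.
Square 2, 7: +2·2° lon, +7·1° lat → SW at lon 44°, lat 7°.
latitude 7.000° N, longitude 44.000° E.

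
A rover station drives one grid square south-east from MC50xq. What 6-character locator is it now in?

MC60ap

Longitude subsquare x = 23; +1 → 24, wraps to 0 = a, carry into square.
Longitude square 5; +1 → 6.
Latitude subsquare q = 16; −1 → 15 = p.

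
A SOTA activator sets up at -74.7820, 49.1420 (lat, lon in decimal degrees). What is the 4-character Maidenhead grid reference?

LB45

Add 180° to longitude and 90° to latitude: 229.14, 15.22.
Field (20°×10°, letters A–R): 229.14/20 → 11 → L, 15.22/10 → 1 → B; chars LB.
Square (2°×1°, digits 0–9): 9.14/2 → 4, 5.22/1 → 5; chars 45.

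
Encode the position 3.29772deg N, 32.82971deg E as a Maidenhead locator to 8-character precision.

Shift to the Maidenhead origin (180°W, 90°S): lon 212.82971, lat 93.29772.
Field (20°×10°, letters A–R): lon ⌊212.82971/20⌋ = 10 → K; lat ⌊93.29772/10⌋ = 9 → J.
Square (2°×1°, digits 0–9): lon ⌊12.82971/2⌋ = 6; lat ⌊3.29772/1⌋ = 3.
Subsquare (5′×2.5′, letters a–x): lon ⌊0.82971/0.0833333⌋ = 9 → j; lat ⌊0.29772/0.0416667⌋ = 7 → h.
Extended square (30″×15″, digits 0–9): lon ⌊0.07971/0.00833333⌋ = 9; lat ⌊0.00605/0.00416667⌋ = 1.

KJ63jh91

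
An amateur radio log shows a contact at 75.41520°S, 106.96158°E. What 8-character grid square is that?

OB34lo50

Add 180° to longitude and 90° to latitude: 286.96158, 14.58480.
Field: lon ⌊286.96158/20⌋ = 14 → O; lat ⌊14.58480/10⌋ = 1 → B.
Square: lon ⌊6.96158/2⌋ = 3; lat ⌊4.58480/1⌋ = 4.
Subsquare: lon ⌊0.96158/0.0833333⌋ = 11 → l; lat ⌊0.58480/0.0416667⌋ = 14 → o.
Extended square: lon ⌊0.04491/0.00833333⌋ = 5; lat ⌊0.00147/0.00416667⌋ = 0.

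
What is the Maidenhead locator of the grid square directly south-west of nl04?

Longitude square 0; −1 → -1, wraps to 9, carry into field.
Longitude field N = 13; −1 → 12 = M.
Latitude square 4; −1 → 3.

ML93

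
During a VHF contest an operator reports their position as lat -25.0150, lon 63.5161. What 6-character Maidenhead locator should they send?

Offset from 180°W / 90°S: lon 243.5161°, lat 64.9850°.
Field: 243.5161/20 → 12 → M, 64.9850/10 → 6 → G; chars MG.
Square: 3.5161/2 → 1, 4.9850/1 → 4; chars 14.
Subsquare: 1.5161/0.0833333 → 18 → s, 0.9850/0.0416667 → 23 → x; chars sx.

MG14sx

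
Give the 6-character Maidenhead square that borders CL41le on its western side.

Longitude subsquare l = 11; −1 → 10 = k.
The latitude characters are unchanged.

CL41ke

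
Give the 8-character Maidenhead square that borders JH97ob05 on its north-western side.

Longitude extended square 0; −1 → -1, wraps to 9, carry into subsquare.
Longitude subsquare o = 14; −1 → 13 = n.
Latitude extended square 5; +1 → 6.

JH97nb96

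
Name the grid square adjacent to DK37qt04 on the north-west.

DK37pt95

Longitude extended square 0; −1 → -1, wraps to 9, carry into subsquare.
Longitude subsquare q = 16; −1 → 15 = p.
Latitude extended square 4; +1 → 5.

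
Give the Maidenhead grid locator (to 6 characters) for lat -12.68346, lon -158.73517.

BH07ph

Offset from 180°W / 90°S: lon 21.2648°, lat 77.3165°.
Field (20°×10°, letters A–R): 21.2648/20 → 1 → B, 77.3165/10 → 7 → H; chars BH.
Square (2°×1°, digits 0–9): 1.2648/2 → 0, 7.3165/1 → 7; chars 07.
Subsquare (5′×2.5′, letters a–x): 1.2648/0.0833333 → 15 → p, 0.3165/0.0416667 → 7 → h; chars ph.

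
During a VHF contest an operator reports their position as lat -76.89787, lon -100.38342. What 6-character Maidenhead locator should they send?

Shift to the Maidenhead origin (180°W, 90°S): lon 79.6166, lat 13.1021.
Field: lon ⌊79.6166/20⌋ = 3 → D; lat ⌊13.1021/10⌋ = 1 → B.
Square: lon ⌊19.6166/2⌋ = 9; lat ⌊3.1021/1⌋ = 3.
Subsquare: lon ⌊1.6166/0.0833333⌋ = 19 → t; lat ⌊0.1021/0.0416667⌋ = 2 → c.

DB93tc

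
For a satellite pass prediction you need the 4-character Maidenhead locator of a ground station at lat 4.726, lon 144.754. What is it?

Shift to the Maidenhead origin (180°W, 90°S): lon 324.75, lat 94.73.
Field: 324.75/20 → 16 → Q, 94.73/10 → 9 → J; chars QJ.
Square: 4.75/2 → 2, 4.73/1 → 4; chars 24.

QJ24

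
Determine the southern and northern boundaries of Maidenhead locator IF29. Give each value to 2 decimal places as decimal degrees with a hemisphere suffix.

31.00° S, 30.00° S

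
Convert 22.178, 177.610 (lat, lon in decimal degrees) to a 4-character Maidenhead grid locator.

Add 180° to longitude and 90° to latitude: 357.61, 112.18.
Field: 357.61/20 → 17 → R, 112.18/10 → 11 → L; chars RL.
Square: 17.61/2 → 8, 2.18/1 → 2; chars 82.

RL82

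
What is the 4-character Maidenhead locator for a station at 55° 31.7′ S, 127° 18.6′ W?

CD64

Shift to the Maidenhead origin (180°W, 90°S): lon 52.69, lat 34.47.
Field: 52.69/20 → 2 → C, 34.47/10 → 3 → D; chars CD.
Square: 12.69/2 → 6, 4.47/1 → 4; chars 64.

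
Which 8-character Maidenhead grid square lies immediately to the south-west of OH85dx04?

OH85cx93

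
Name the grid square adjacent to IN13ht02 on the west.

IN13gt92

Longitude extended square 0; −1 → -1, wraps to 9, carry into subsquare.
Longitude subsquare h = 7; −1 → 6 = g.
The latitude characters are unchanged.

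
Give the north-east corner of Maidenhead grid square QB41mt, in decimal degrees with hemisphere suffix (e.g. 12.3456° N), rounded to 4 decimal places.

Field Q=16, B=1: +16·20° lon, +1·10° lat → SW at lon 140°, lat -80°.
Square 4, 1: +4·2° lon, +1·1° lat → SW at lon 148°, lat -79°.
Subsquare m=12, t=19: +12·0.0833333° lon, +19·0.0416667° lat → SW at lon 149°, lat -78.2083°.
Cell spans 0.0833333° lon × 0.0416667° lat. NE corner is SW corner plus one full cell.
latitude 78.1667° S, longitude 149.0833° E.

78.1667° S, 149.0833° E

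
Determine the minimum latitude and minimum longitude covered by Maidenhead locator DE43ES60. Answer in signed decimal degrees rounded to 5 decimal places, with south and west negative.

-46.25000, -111.61667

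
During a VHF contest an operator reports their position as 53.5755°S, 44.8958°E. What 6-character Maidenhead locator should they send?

LD26kk

Add 180° to longitude and 90° to latitude: 224.8958, 36.4245.
Field: lon ⌊224.8958/20⌋ = 11 → L; lat ⌊36.4245/10⌋ = 3 → D.
Square: lon ⌊4.8958/2⌋ = 2; lat ⌊6.4245/1⌋ = 6.
Subsquare: lon ⌊0.8958/0.0833333⌋ = 10 → k; lat ⌊0.4245/0.0416667⌋ = 10 → k.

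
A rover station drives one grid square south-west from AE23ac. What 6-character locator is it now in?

AE13xb

Longitude subsquare a = 0; −1 → -1, wraps to 23 = x, carry into square.
Longitude square 2; −1 → 1.
Latitude subsquare c = 2; −1 → 1 = b.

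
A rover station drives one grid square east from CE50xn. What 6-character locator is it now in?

Longitude subsquare x = 23; +1 → 24, wraps to 0 = a, carry into square.
Longitude square 5; +1 → 6.
The latitude characters are unchanged.

CE60an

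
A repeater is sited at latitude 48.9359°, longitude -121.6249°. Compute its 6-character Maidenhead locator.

CN98ew

Add 180° to longitude and 90° to latitude: 58.3751, 138.9359.
Field: lon ⌊58.3751/20⌋ = 2 → C; lat ⌊138.9359/10⌋ = 13 → N.
Square: lon ⌊18.3751/2⌋ = 9; lat ⌊8.9359/1⌋ = 8.
Subsquare: lon ⌊0.3751/0.0833333⌋ = 4 → e; lat ⌊0.9359/0.0416667⌋ = 22 → w.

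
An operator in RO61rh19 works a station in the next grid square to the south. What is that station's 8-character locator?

Latitude extended square 9; −1 → 8.
The longitude characters are unchanged.

RO61rh18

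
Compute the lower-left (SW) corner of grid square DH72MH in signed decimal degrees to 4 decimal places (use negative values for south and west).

-17.7083, -105.0000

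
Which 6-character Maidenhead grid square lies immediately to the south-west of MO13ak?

MO03xj

Longitude subsquare a = 0; −1 → -1, wraps to 23 = x, carry into square.
Longitude square 1; −1 → 0.
Latitude subsquare k = 10; −1 → 9 = j.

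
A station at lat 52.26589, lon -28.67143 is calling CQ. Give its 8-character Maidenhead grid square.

HO52pg93

Shift to the Maidenhead origin (180°W, 90°S): lon 151.32857, lat 142.26589.
Field (20°×10°, letters A–R): 151.32857/20 → 7 → H, 142.26589/10 → 14 → O; chars HO.
Square (2°×1°, digits 0–9): 11.32857/2 → 5, 2.26589/1 → 2; chars 52.
Subsquare (5′×2.5′, letters a–x): 1.32857/0.0833333 → 15 → p, 0.26589/0.0416667 → 6 → g; chars pg.
Extended square (30″×15″, digits 0–9): 0.07857/0.00833333 → 9, 0.01589/0.00416667 → 3; chars 93.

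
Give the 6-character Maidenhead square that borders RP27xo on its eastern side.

RP37ao

Longitude subsquare x = 23; +1 → 24, wraps to 0 = a, carry into square.
Longitude square 2; +1 → 3.
The latitude characters are unchanged.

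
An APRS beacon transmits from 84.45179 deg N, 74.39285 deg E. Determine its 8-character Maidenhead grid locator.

MR74ek78

Shift to the Maidenhead origin (180°W, 90°S): lon 254.39285, lat 174.45179.
Field: 254.39285/20 → 12 → M, 174.45179/10 → 17 → R; chars MR.
Square: 14.39285/2 → 7, 4.45179/1 → 4; chars 74.
Subsquare: 0.39285/0.0833333 → 4 → e, 0.45179/0.0416667 → 10 → k; chars ek.
Extended square: 0.05952/0.00833333 → 7, 0.03512/0.00416667 → 8; chars 78.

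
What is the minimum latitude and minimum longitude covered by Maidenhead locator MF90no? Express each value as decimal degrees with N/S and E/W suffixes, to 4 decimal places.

Field M=12, F=5: +12·20° lon, +5·10° lat → SW at lon 60°, lat -40°.
Square 9, 0: +9·2° lon, +0·1° lat → SW at lon 78°, lat -40°.
Subsquare n=13, o=14: +13·0.0833333° lon, +14·0.0416667° lat → SW at lon 79.0833°, lat -39.4167°.
latitude 39.4167° S, longitude 79.0833° E.

39.4167° S, 79.0833° E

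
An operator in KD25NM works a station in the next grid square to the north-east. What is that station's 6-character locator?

KD25on

Longitude subsquare n = 13; +1 → 14 = o.
Latitude subsquare m = 12; +1 → 13 = n.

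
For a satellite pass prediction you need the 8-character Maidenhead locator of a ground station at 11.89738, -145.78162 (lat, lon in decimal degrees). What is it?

BK71cv65

Add 180° to longitude and 90° to latitude: 34.21838, 101.89738.
Field (20°×10°, letters A–R): 34.21838/20 → 1 → B, 101.89738/10 → 10 → K; chars BK.
Square (2°×1°, digits 0–9): 14.21838/2 → 7, 1.89738/1 → 1; chars 71.
Subsquare (5′×2.5′, letters a–x): 0.21838/0.0833333 → 2 → c, 0.89738/0.0416667 → 21 → v; chars cv.
Extended square (30″×15″, digits 0–9): 0.05171/0.00833333 → 6, 0.02238/0.00416667 → 5; chars 65.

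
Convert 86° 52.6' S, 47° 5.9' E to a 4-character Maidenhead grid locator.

LA33

Add 180° to longitude and 90° to latitude: 227.10, 3.12.
Field: lon ⌊227.10/20⌋ = 11 → L; lat ⌊3.12/10⌋ = 0 → A.
Square: lon ⌊7.10/2⌋ = 3; lat ⌊3.12/1⌋ = 3.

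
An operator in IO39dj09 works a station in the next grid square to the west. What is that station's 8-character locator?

IO39cj99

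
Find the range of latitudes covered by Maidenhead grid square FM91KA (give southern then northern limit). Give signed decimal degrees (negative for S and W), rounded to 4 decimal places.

Field F=5, M=12: +5·20° lon, +12·10° lat → SW at lon -80°, lat 30°.
Square 9, 1: +9·2° lon, +1·1° lat → SW at lon -62°, lat 31°.
Subsquare k=10, a=0: +10·0.0833333° lon, +0·0.0416667° lat → SW at lon -61.1667°, lat 31°.
Cell spans 0.0833333° lon × 0.0416667° lat.
south 31.0000, north 31.0417.

31.0000, 31.0417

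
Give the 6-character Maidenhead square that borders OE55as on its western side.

Longitude subsquare a = 0; −1 → -1, wraps to 23 = x, carry into square.
Longitude square 5; −1 → 4.
The latitude characters are unchanged.

OE45xs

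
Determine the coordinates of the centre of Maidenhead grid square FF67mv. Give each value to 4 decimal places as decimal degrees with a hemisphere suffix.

Field F=5, F=5: +5·20° lon, +5·10° lat → SW at lon -80°, lat -40°.
Square 6, 7: +6·2° lon, +7·1° lat → SW at lon -68°, lat -33°.
Subsquare m=12, v=21: +12·0.0833333° lon, +21·0.0416667° lat → SW at lon -67°, lat -32.125°.
Cell spans 0.0833333° lon × 0.0416667° lat. Centre is SW corner plus half of each.
latitude 32.1042° S, longitude 66.9583° W.

32.1042° S, 66.9583° W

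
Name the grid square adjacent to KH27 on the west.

KH17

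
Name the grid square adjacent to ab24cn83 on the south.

AB24cn82

Latitude extended square 3; −1 → 2.
The longitude characters are unchanged.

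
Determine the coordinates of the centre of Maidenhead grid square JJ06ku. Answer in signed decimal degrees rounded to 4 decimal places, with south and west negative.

Field J=9, J=9: +9·20° lon, +9·10° lat → SW at lon 0°, lat 0°.
Square 0, 6: +0·2° lon, +6·1° lat → SW at lon 0°, lat 6°.
Subsquare k=10, u=20: +10·0.0833333° lon, +20·0.0416667° lat → SW at lon 0.833333°, lat 6.83333°.
Cell spans 0.0833333° lon × 0.0416667° lat. Centre is SW corner plus half of each.
latitude 6.8542, longitude 0.8750.

6.8542, 0.8750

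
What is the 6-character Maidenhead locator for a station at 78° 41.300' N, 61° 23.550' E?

MQ08qq

Offset from 180°W / 90°S: lon 241.3925°, lat 168.6883°.
Field: 241.3925/20 → 12 → M, 168.6883/10 → 16 → Q; chars MQ.
Square: 1.3925/2 → 0, 8.6883/1 → 8; chars 08.
Subsquare: 1.3925/0.0833333 → 16 → q, 0.6883/0.0416667 → 16 → q; chars qq.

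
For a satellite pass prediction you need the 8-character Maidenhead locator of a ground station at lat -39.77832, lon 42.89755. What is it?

LF10kf73

Shift to the Maidenhead origin (180°W, 90°S): lon 222.89755, lat 50.22168.
Field: lon ⌊222.89755/20⌋ = 11 → L; lat ⌊50.22168/10⌋ = 5 → F.
Square: lon ⌊2.89755/2⌋ = 1; lat ⌊0.22168/1⌋ = 0.
Subsquare: lon ⌊0.89755/0.0833333⌋ = 10 → k; lat ⌊0.22168/0.0416667⌋ = 5 → f.
Extended square: lon ⌊0.06422/0.00833333⌋ = 7; lat ⌊0.01335/0.00416667⌋ = 3.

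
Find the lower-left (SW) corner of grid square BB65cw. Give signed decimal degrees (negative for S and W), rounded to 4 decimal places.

-74.0833, -147.8333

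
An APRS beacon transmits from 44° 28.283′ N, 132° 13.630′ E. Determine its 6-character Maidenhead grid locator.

Offset from 180°W / 90°S: lon 312.2272°, lat 134.4714°.
Field: lon ⌊312.2272/20⌋ = 15 → P; lat ⌊134.4714/10⌋ = 13 → N.
Square: lon ⌊12.2272/2⌋ = 6; lat ⌊4.4714/1⌋ = 4.
Subsquare: lon ⌊0.2272/0.0833333⌋ = 2 → c; lat ⌊0.4714/0.0416667⌋ = 11 → l.

PN64cl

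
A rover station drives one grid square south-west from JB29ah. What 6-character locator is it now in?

Longitude subsquare a = 0; −1 → -1, wraps to 23 = x, carry into square.
Longitude square 2; −1 → 1.
Latitude subsquare h = 7; −1 → 6 = g.

JB19xg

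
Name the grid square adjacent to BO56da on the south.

Latitude subsquare a = 0; −1 → -1, wraps to 23 = x, carry into square.
Latitude square 6; −1 → 5.
The longitude characters are unchanged.

BO55dx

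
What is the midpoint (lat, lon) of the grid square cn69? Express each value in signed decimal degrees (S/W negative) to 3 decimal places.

49.500, -127.000

Field C=2, N=13: +2·20° lon, +13·10° lat → SW at lon -140°, lat 40°.
Square 6, 9: +6·2° lon, +9·1° lat → SW at lon -128°, lat 49°.
Cell spans 2° lon × 1° lat. Centre is SW corner plus half of each.
latitude 49.500, longitude -127.000.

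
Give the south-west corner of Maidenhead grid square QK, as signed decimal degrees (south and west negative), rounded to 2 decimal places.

10.00, 140.00

Field Q=16, K=10: +16·20° lon, +10·10° lat → SW at lon 140°, lat 10°.
latitude 10.00, longitude 140.00.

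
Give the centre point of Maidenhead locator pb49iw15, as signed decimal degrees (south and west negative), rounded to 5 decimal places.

-70.06042, 128.67917

Field P=15, B=1: +15·20° lon, +1·10° lat → SW at lon 120°, lat -80°.
Square 4, 9: +4·2° lon, +9·1° lat → SW at lon 128°, lat -71°.
Subsquare i=8, w=22: +8·0.0833333° lon, +22·0.0416667° lat → SW at lon 128.667°, lat -70.0833°.
Extended square 1, 5: +1·0.00833333° lon, +5·0.00416667° lat → SW at lon 128.675°, lat -70.0625°.
Cell spans 0.00833333° lon × 0.00416667° lat. Centre is SW corner plus half of each.
latitude -70.06042, longitude 128.67917.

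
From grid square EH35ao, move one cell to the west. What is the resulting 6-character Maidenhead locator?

EH25xo

Longitude subsquare a = 0; −1 → -1, wraps to 23 = x, carry into square.
Longitude square 3; −1 → 2.
The latitude characters are unchanged.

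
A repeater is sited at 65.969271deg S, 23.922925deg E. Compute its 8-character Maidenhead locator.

KC14xa07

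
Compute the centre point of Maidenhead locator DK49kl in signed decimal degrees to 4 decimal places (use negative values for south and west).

Field D=3, K=10: +3·20° lon, +10·10° lat → SW at lon -120°, lat 10°.
Square 4, 9: +4·2° lon, +9·1° lat → SW at lon -112°, lat 19°.
Subsquare k=10, l=11: +10·0.0833333° lon, +11·0.0416667° lat → SW at lon -111.167°, lat 19.4583°.
Cell spans 0.0833333° lon × 0.0416667° lat. Centre is SW corner plus half of each.
latitude 19.4792, longitude -111.1250.

19.4792, -111.1250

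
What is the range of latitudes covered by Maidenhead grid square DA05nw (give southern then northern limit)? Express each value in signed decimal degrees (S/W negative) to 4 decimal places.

-84.0833, -84.0417

Field D=3, A=0: +3·20° lon, +0·10° lat → SW at lon -120°, lat -90°.
Square 0, 5: +0·2° lon, +5·1° lat → SW at lon -120°, lat -85°.
Subsquare n=13, w=22: +13·0.0833333° lon, +22·0.0416667° lat → SW at lon -118.917°, lat -84.0833°.
Cell spans 0.0833333° lon × 0.0416667° lat.
south -84.0833, north -84.0417.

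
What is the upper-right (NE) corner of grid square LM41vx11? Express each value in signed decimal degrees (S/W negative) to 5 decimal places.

31.96667, 49.76667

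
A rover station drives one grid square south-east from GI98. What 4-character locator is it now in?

Longitude square 9; +1 → 10, wraps to 0, carry into field.
Longitude field G = 6; +1 → 7 = H.
Latitude square 8; −1 → 7.

HI07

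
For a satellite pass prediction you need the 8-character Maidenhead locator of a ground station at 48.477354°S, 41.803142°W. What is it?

GE91cm35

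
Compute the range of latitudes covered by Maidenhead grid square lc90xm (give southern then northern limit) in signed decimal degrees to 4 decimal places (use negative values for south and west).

Field L=11, C=2: +11·20° lon, +2·10° lat → SW at lon 40°, lat -70°.
Square 9, 0: +9·2° lon, +0·1° lat → SW at lon 58°, lat -70°.
Subsquare x=23, m=12: +23·0.0833333° lon, +12·0.0416667° lat → SW at lon 59.9167°, lat -69.5°.
Cell spans 0.0833333° lon × 0.0416667° lat.
south -69.5000, north -69.4583.

-69.5000, -69.4583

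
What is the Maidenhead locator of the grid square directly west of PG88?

Longitude square 8; −1 → 7.
The latitude characters are unchanged.

PG78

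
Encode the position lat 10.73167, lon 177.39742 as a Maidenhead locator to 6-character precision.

Add 180° to longitude and 90° to latitude: 357.3974, 100.7317.
Field: 357.3974/20 → 17 → R, 100.7317/10 → 10 → K; chars RK.
Square: 17.3974/2 → 8, 0.7317/1 → 0; chars 80.
Subsquare: 1.3974/0.0833333 → 16 → q, 0.7317/0.0416667 → 17 → r; chars qr.

RK80qr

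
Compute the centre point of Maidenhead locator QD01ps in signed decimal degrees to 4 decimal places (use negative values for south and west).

-58.2292, 141.2917

Field Q=16, D=3: +16·20° lon, +3·10° lat → SW at lon 140°, lat -60°.
Square 0, 1: +0·2° lon, +1·1° lat → SW at lon 140°, lat -59°.
Subsquare p=15, s=18: +15·0.0833333° lon, +18·0.0416667° lat → SW at lon 141.25°, lat -58.25°.
Cell spans 0.0833333° lon × 0.0416667° lat. Centre is SW corner plus half of each.
latitude -58.2292, longitude 141.2917.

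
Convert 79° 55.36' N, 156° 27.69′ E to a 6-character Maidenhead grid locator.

QQ89fw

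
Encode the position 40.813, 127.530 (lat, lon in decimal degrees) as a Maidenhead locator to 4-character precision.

PN30

Shift to the Maidenhead origin (180°W, 90°S): lon 307.53, lat 130.81.
Field: lon ⌊307.53/20⌋ = 15 → P; lat ⌊130.81/10⌋ = 13 → N.
Square: lon ⌊7.53/2⌋ = 3; lat ⌊0.81/1⌋ = 0.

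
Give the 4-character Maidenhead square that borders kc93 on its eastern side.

Longitude square 9; +1 → 10, wraps to 0, carry into field.
Longitude field K = 10; +1 → 11 = L.
The latitude characters are unchanged.

LC03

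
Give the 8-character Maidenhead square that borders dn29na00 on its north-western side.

DN29ma91

Longitude extended square 0; −1 → -1, wraps to 9, carry into subsquare.
Longitude subsquare n = 13; −1 → 12 = m.
Latitude extended square 0; +1 → 1.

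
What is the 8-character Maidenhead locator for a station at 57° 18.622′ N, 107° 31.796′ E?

OO37sh34

Offset from 180°W / 90°S: lon 287.52993°, lat 147.31037°.
Field: 287.52993/20 → 14 → O, 147.31037/10 → 14 → O; chars OO.
Square: 7.52993/2 → 3, 7.31037/1 → 7; chars 37.
Subsquare: 1.52993/0.0833333 → 18 → s, 0.31037/0.0416667 → 7 → h; chars sh.
Extended square: 0.02993/0.00833333 → 3, 0.01870/0.00416667 → 4; chars 34.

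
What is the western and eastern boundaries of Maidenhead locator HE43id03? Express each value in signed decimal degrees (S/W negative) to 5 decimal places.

-31.33333, -31.32500

Field H=7, E=4: +7·20° lon, +4·10° lat → SW at lon -40°, lat -50°.
Square 4, 3: +4·2° lon, +3·1° lat → SW at lon -32°, lat -47°.
Subsquare i=8, d=3: +8·0.0833333° lon, +3·0.0416667° lat → SW at lon -31.3333°, lat -46.875°.
Extended square 0, 3: +0·0.00833333° lon, +3·0.00416667° lat → SW at lon -31.3333°, lat -46.8625°.
Cell spans 0.00833333° lon × 0.00416667° lat.
west -31.33333, east -31.32500.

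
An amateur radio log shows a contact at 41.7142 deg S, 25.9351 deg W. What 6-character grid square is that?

HE78ag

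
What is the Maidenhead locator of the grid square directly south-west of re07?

Longitude square 0; −1 → -1, wraps to 9, carry into field.
Longitude field R = 17; −1 → 16 = Q.
Latitude square 7; −1 → 6.

QE96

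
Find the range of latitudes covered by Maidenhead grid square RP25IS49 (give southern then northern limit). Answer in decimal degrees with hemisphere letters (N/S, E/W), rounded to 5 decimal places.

Field R=17, P=15: +17·20° lon, +15·10° lat → SW at lon 160°, lat 60°.
Square 2, 5: +2·2° lon, +5·1° lat → SW at lon 164°, lat 65°.
Subsquare i=8, s=18: +8·0.0833333° lon, +18·0.0416667° lat → SW at lon 164.667°, lat 65.75°.
Extended square 4, 9: +4·0.00833333° lon, +9·0.00416667° lat → SW at lon 164.7°, lat 65.7875°.
Cell spans 0.00833333° lon × 0.00416667° lat.
south 65.78750° N, north 65.79167° N.

65.78750° N, 65.79167° N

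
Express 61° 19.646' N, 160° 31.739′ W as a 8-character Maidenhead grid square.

AP91rh68

Add 180° to longitude and 90° to latitude: 19.47102, 151.32743.
Field: lon ⌊19.47102/20⌋ = 0 → A; lat ⌊151.32743/10⌋ = 15 → P.
Square: lon ⌊19.47102/2⌋ = 9; lat ⌊1.32743/1⌋ = 1.
Subsquare: lon ⌊1.47102/0.0833333⌋ = 17 → r; lat ⌊0.32743/0.0416667⌋ = 7 → h.
Extended square: lon ⌊0.05435/0.00833333⌋ = 6; lat ⌊0.03577/0.00416667⌋ = 8.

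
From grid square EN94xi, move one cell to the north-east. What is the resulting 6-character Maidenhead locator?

FN04aj

Longitude subsquare x = 23; +1 → 24, wraps to 0 = a, carry into square.
Longitude square 9; +1 → 10, wraps to 0, carry into field.
Longitude field E = 4; +1 → 5 = F.
Latitude subsquare i = 8; +1 → 9 = j.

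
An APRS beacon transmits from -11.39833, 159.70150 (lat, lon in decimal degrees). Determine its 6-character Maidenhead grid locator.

Offset from 180°W / 90°S: lon 339.7015°, lat 78.6017°.
Field: lon ⌊339.7015/20⌋ = 16 → Q; lat ⌊78.6017/10⌋ = 7 → H.
Square: lon ⌊19.7015/2⌋ = 9; lat ⌊8.6017/1⌋ = 8.
Subsquare: lon ⌊1.7015/0.0833333⌋ = 20 → u; lat ⌊0.6017/0.0416667⌋ = 14 → o.

QH98uo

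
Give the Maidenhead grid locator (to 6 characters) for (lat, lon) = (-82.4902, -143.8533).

BA87bm

Add 180° to longitude and 90° to latitude: 36.1467, 7.5098.
Field (20°×10°, letters A–R): 36.1467/20 → 1 → B, 7.5098/10 → 0 → A; chars BA.
Square (2°×1°, digits 0–9): 16.1467/2 → 8, 7.5098/1 → 7; chars 87.
Subsquare (5′×2.5′, letters a–x): 0.1467/0.0833333 → 1 → b, 0.5098/0.0416667 → 12 → m; chars bm.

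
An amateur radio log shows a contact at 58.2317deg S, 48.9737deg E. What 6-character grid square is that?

LD41ls

Add 180° to longitude and 90° to latitude: 228.9737, 31.7683.
Field: lon ⌊228.9737/20⌋ = 11 → L; lat ⌊31.7683/10⌋ = 3 → D.
Square: lon ⌊8.9737/2⌋ = 4; lat ⌊1.7683/1⌋ = 1.
Subsquare: lon ⌊0.9737/0.0833333⌋ = 11 → l; lat ⌊0.7683/0.0416667⌋ = 18 → s.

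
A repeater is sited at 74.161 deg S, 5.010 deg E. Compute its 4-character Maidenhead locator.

Offset from 180°W / 90°S: lon 185.01°, lat 15.84°.
Field: 185.01/20 → 9 → J, 15.84/10 → 1 → B; chars JB.
Square: 5.01/2 → 2, 5.84/1 → 5; chars 25.

JB25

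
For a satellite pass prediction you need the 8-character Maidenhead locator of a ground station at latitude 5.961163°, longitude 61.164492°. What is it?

MJ05nx90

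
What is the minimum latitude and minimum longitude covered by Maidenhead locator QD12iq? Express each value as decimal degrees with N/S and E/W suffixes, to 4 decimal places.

Field Q=16, D=3: +16·20° lon, +3·10° lat → SW at lon 140°, lat -60°.
Square 1, 2: +1·2° lon, +2·1° lat → SW at lon 142°, lat -58°.
Subsquare i=8, q=16: +8·0.0833333° lon, +16·0.0416667° lat → SW at lon 142.667°, lat -57.3333°.
latitude 57.3333° S, longitude 142.6667° E.

57.3333° S, 142.6667° E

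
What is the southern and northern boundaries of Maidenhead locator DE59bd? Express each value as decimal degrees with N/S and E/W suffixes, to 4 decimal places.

40.8750° S, 40.8333° S

Field D=3, E=4: +3·20° lon, +4·10° lat → SW at lon -120°, lat -50°.
Square 5, 9: +5·2° lon, +9·1° lat → SW at lon -110°, lat -41°.
Subsquare b=1, d=3: +1·0.0833333° lon, +3·0.0416667° lat → SW at lon -109.917°, lat -40.875°.
Cell spans 0.0833333° lon × 0.0416667° lat.
south 40.8750° S, north 40.8333° S.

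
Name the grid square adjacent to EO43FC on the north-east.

EO43gd

Longitude subsquare f = 5; +1 → 6 = g.
Latitude subsquare c = 2; +1 → 3 = d.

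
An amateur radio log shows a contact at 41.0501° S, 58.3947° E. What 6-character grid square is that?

LE98ew

Offset from 180°W / 90°S: lon 238.3947°, lat 48.9499°.
Field: 238.3947/20 → 11 → L, 48.9499/10 → 4 → E; chars LE.
Square: 18.3947/2 → 9, 8.9499/1 → 8; chars 98.
Subsquare: 0.3947/0.0833333 → 4 → e, 0.9499/0.0416667 → 22 → w; chars ew.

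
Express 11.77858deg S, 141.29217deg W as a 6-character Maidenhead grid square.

Add 180° to longitude and 90° to latitude: 38.7078, 78.2214.
Field: lon ⌊38.7078/20⌋ = 1 → B; lat ⌊78.2214/10⌋ = 7 → H.
Square: lon ⌊18.7078/2⌋ = 9; lat ⌊8.2214/1⌋ = 8.
Subsquare: lon ⌊0.7078/0.0833333⌋ = 8 → i; lat ⌊0.2214/0.0416667⌋ = 5 → f.

BH98if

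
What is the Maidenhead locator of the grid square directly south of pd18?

PD17

Latitude square 8; −1 → 7.
The longitude characters are unchanged.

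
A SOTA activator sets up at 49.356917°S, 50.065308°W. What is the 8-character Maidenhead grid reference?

GE40xp24

Offset from 180°W / 90°S: lon 129.93469°, lat 40.64308°.
Field (20°×10°, letters A–R): lon ⌊129.93469/20⌋ = 6 → G; lat ⌊40.64308/10⌋ = 4 → E.
Square (2°×1°, digits 0–9): lon ⌊9.93469/2⌋ = 4; lat ⌊0.64308/1⌋ = 0.
Subsquare (5′×2.5′, letters a–x): lon ⌊1.93469/0.0833333⌋ = 23 → x; lat ⌊0.64308/0.0416667⌋ = 15 → p.
Extended square (30″×15″, digits 0–9): lon ⌊0.01803/0.00833333⌋ = 2; lat ⌊0.01808/0.00416667⌋ = 4.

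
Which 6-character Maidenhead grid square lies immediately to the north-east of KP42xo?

KP52ap

Longitude subsquare x = 23; +1 → 24, wraps to 0 = a, carry into square.
Longitude square 4; +1 → 5.
Latitude subsquare o = 14; +1 → 15 = p.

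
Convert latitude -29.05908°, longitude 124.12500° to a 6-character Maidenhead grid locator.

PG20bw

Shift to the Maidenhead origin (180°W, 90°S): lon 304.1250, lat 60.9409.
Field: lon ⌊304.1250/20⌋ = 15 → P; lat ⌊60.9409/10⌋ = 6 → G.
Square: lon ⌊4.1250/2⌋ = 2; lat ⌊0.9409/1⌋ = 0.
Subsquare: lon ⌊0.1250/0.0833333⌋ = 1 → b; lat ⌊0.9409/0.0416667⌋ = 22 → w.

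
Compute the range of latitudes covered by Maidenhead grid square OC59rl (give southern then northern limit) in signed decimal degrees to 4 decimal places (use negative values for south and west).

-60.5417, -60.5000

Field O=14, C=2: +14·20° lon, +2·10° lat → SW at lon 100°, lat -70°.
Square 5, 9: +5·2° lon, +9·1° lat → SW at lon 110°, lat -61°.
Subsquare r=17, l=11: +17·0.0833333° lon, +11·0.0416667° lat → SW at lon 111.417°, lat -60.5417°.
Cell spans 0.0833333° lon × 0.0416667° lat.
south -60.5417, north -60.5000.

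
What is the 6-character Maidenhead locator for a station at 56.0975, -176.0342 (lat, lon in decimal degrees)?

Shift to the Maidenhead origin (180°W, 90°S): lon 3.9658, lat 146.0975.
Field: lon ⌊3.9658/20⌋ = 0 → A; lat ⌊146.0975/10⌋ = 14 → O.
Square: lon ⌊3.9658/2⌋ = 1; lat ⌊6.0975/1⌋ = 6.
Subsquare: lon ⌊1.9658/0.0833333⌋ = 23 → x; lat ⌊0.0975/0.0416667⌋ = 2 → c.

AO16xc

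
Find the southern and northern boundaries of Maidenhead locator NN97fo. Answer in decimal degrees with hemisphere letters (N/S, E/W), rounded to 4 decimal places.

47.5833° N, 47.6250° N

Field N=13, N=13: +13·20° lon, +13·10° lat → SW at lon 80°, lat 40°.
Square 9, 7: +9·2° lon, +7·1° lat → SW at lon 98°, lat 47°.
Subsquare f=5, o=14: +5·0.0833333° lon, +14·0.0416667° lat → SW at lon 98.4167°, lat 47.5833°.
Cell spans 0.0833333° lon × 0.0416667° lat.
south 47.5833° N, north 47.6250° N.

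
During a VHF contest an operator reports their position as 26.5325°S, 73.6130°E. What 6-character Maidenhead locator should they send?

MG63tl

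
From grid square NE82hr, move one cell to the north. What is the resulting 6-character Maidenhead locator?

NE82hs

Latitude subsquare r = 17; +1 → 18 = s.
The longitude characters are unchanged.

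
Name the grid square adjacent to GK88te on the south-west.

GK88sd

Longitude subsquare t = 19; −1 → 18 = s.
Latitude subsquare e = 4; −1 → 3 = d.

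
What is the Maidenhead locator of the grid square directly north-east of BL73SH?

BL73ti

Longitude subsquare s = 18; +1 → 19 = t.
Latitude subsquare h = 7; +1 → 8 = i.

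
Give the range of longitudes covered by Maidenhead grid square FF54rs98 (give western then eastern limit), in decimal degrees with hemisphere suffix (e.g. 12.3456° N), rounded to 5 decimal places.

Field F=5, F=5: +5·20° lon, +5·10° lat → SW at lon -80°, lat -40°.
Square 5, 4: +5·2° lon, +4·1° lat → SW at lon -70°, lat -36°.
Subsquare r=17, s=18: +17·0.0833333° lon, +18·0.0416667° lat → SW at lon -68.5833°, lat -35.25°.
Extended square 9, 8: +9·0.00833333° lon, +8·0.00416667° lat → SW at lon -68.5083°, lat -35.2167°.
Cell spans 0.00833333° lon × 0.00416667° lat.
west 68.50833° W, east 68.50000° W.

68.50833° W, 68.50000° W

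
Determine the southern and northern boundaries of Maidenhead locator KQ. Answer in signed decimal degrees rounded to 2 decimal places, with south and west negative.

Field K=10, Q=16: +10·20° lon, +16·10° lat → SW at lon 20°, lat 70°.
Cell spans 20° lon × 10° lat.
south 70.00, north 80.00.

70.00, 80.00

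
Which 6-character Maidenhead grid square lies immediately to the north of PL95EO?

PL95ep

Latitude subsquare o = 14; +1 → 15 = p.
The longitude characters are unchanged.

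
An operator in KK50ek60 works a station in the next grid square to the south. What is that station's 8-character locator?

Latitude extended square 0; −1 → -1, wraps to 9, carry into subsquare.
Latitude subsquare k = 10; −1 → 9 = j.
The longitude characters are unchanged.

KK50ej69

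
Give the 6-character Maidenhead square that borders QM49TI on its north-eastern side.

QM49uj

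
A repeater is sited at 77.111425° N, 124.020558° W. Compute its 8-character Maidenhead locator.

Shift to the Maidenhead origin (180°W, 90°S): lon 55.97944, lat 167.11142.
Field: lon ⌊55.97944/20⌋ = 2 → C; lat ⌊167.11142/10⌋ = 16 → Q.
Square: lon ⌊15.97944/2⌋ = 7; lat ⌊7.11142/1⌋ = 7.
Subsquare: lon ⌊1.97944/0.0833333⌋ = 23 → x; lat ⌊0.11142/0.0416667⌋ = 2 → c.
Extended square: lon ⌊0.06278/0.00833333⌋ = 7; lat ⌊0.02809/0.00416667⌋ = 6.

CQ77xc76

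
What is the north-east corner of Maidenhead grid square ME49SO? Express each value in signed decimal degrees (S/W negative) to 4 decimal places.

-40.3750, 69.5833

Field M=12, E=4: +12·20° lon, +4·10° lat → SW at lon 60°, lat -50°.
Square 4, 9: +4·2° lon, +9·1° lat → SW at lon 68°, lat -41°.
Subsquare s=18, o=14: +18·0.0833333° lon, +14·0.0416667° lat → SW at lon 69.5°, lat -40.4167°.
Cell spans 0.0833333° lon × 0.0416667° lat. NE corner is SW corner plus one full cell.
latitude -40.3750, longitude 69.5833.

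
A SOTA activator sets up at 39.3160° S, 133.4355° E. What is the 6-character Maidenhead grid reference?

Offset from 180°W / 90°S: lon 313.4355°, lat 50.6840°.
Field: lon ⌊313.4355/20⌋ = 15 → P; lat ⌊50.6840/10⌋ = 5 → F.
Square: lon ⌊13.4355/2⌋ = 6; lat ⌊0.6840/1⌋ = 0.
Subsquare: lon ⌊1.4355/0.0833333⌋ = 17 → r; lat ⌊0.6840/0.0416667⌋ = 16 → q.

PF60rq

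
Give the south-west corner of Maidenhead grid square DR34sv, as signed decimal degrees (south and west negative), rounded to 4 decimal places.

Field D=3, R=17: +3·20° lon, +17·10° lat → SW at lon -120°, lat 80°.
Square 3, 4: +3·2° lon, +4·1° lat → SW at lon -114°, lat 84°.
Subsquare s=18, v=21: +18·0.0833333° lon, +21·0.0416667° lat → SW at lon -112.5°, lat 84.875°.
latitude 84.8750, longitude -112.5000.

84.8750, -112.5000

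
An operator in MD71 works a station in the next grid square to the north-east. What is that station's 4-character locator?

Longitude square 7; +1 → 8.
Latitude square 1; +1 → 2.

MD82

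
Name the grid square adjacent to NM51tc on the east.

NM51uc

Longitude subsquare t = 19; +1 → 20 = u.
The latitude characters are unchanged.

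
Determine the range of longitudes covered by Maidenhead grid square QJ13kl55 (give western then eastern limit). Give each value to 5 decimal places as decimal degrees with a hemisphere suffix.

142.87500° E, 142.88333° E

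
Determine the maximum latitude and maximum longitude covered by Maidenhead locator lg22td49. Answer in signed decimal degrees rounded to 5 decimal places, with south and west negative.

Field L=11, G=6: +11·20° lon, +6·10° lat → SW at lon 40°, lat -30°.
Square 2, 2: +2·2° lon, +2·1° lat → SW at lon 44°, lat -28°.
Subsquare t=19, d=3: +19·0.0833333° lon, +3·0.0416667° lat → SW at lon 45.5833°, lat -27.875°.
Extended square 4, 9: +4·0.00833333° lon, +9·0.00416667° lat → SW at lon 45.6167°, lat -27.8375°.
Cell spans 0.00833333° lon × 0.00416667° lat. NE corner is SW corner plus one full cell.
latitude -27.83333, longitude 45.62500.

-27.83333, 45.62500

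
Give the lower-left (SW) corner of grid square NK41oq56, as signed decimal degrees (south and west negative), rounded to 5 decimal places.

11.69167, 89.20833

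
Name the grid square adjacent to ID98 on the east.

JD08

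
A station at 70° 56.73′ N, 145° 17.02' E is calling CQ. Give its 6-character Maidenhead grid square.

Offset from 180°W / 90°S: lon 325.2837°, lat 160.9455°.
Field (20°×10°, letters A–R): lon ⌊325.2837/20⌋ = 16 → Q; lat ⌊160.9455/10⌋ = 16 → Q.
Square (2°×1°, digits 0–9): lon ⌊5.2837/2⌋ = 2; lat ⌊0.9455/1⌋ = 0.
Subsquare (5′×2.5′, letters a–x): lon ⌊1.2837/0.0833333⌋ = 15 → p; lat ⌊0.9455/0.0416667⌋ = 22 → w.

QQ20pw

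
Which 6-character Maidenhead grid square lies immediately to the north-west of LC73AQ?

Longitude subsquare a = 0; −1 → -1, wraps to 23 = x, carry into square.
Longitude square 7; −1 → 6.
Latitude subsquare q = 16; +1 → 17 = r.

LC63xr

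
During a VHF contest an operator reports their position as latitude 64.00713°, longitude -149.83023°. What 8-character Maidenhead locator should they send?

BP54ca01

Offset from 180°W / 90°S: lon 30.16977°, lat 154.00713°.
Field: lon ⌊30.16977/20⌋ = 1 → B; lat ⌊154.00713/10⌋ = 15 → P.
Square: lon ⌊10.16977/2⌋ = 5; lat ⌊4.00713/1⌋ = 4.
Subsquare: lon ⌊0.16977/0.0833333⌋ = 2 → c; lat ⌊0.00713/0.0416667⌋ = 0 → a.
Extended square: lon ⌊0.00310/0.00833333⌋ = 0; lat ⌊0.00713/0.00416667⌋ = 1.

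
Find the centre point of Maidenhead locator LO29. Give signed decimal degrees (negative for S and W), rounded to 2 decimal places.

Field L=11, O=14: +11·20° lon, +14·10° lat → SW at lon 40°, lat 50°.
Square 2, 9: +2·2° lon, +9·1° lat → SW at lon 44°, lat 59°.
Cell spans 2° lon × 1° lat. Centre is SW corner plus half of each.
latitude 59.50, longitude 45.00.

59.50, 45.00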